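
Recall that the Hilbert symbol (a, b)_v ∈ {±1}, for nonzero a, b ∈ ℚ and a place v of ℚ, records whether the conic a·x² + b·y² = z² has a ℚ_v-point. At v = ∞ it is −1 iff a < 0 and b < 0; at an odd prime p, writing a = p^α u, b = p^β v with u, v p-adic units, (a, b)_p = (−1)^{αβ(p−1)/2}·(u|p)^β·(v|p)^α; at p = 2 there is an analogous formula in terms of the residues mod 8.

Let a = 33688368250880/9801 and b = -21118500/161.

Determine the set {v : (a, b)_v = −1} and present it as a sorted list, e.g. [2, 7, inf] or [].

(a, b) ≡ (534905, -10465) mod (ℚ^×)²; places V = {2, 3, 5, 7, 11, 13, 17, 19, 23, 29, 31, ∞}.
(a,b)_29: α=1, u≡16; β=0, v≡7 (mod 29); (16|29)=+1, (7|29)=+1; sign (−1)^0·+1^0·+1^1 = +1.
(a,b)_2: α=16, β=2; u≡1, v≡7 (mod 8); ε(u)ε(v)=0·1, αω(v)=16·0, βω(u)=2·0; sum ≡ 0  ⇒  +1.
(a,b)_23: α=0, u≡21; β=-1, v≡11 (mod 23); (21|23)=-1, (11|23)=-1; sign (−1)^0·-1^-1·-1^0 = -1.
(a,b)_7: α=1, u≡5; β=-1, v≡5 (mod 7); (5|7)=-1, (5|7)=-1; sign (−1)^1·-1^-1·-1^1 = -1.
(a,b)_3: α=-4, u≡2; β=2, v≡2 (mod 3); (2|3)=-1, (2|3)=-1; sign (−1)^0·-1^2·-1^-4 = +1.
(a,b)_13: α=0, u≡8; β=1, v≡9 (mod 13); (8|13)=-1, (9|13)=+1; sign (−1)^0·-1^1·+1^0 = -1.
(a,b)_17: α=1, u≡15; β=0, v≡7 (mod 17); (15|17)=+1, (7|17)=-1; sign (−1)^0·+1^0·-1^1 = -1.
(a,b)_∞: sgn(534905)=+, sgn(-10465)=−, so +1.
(a,b)_19: α=0, u≡5; β=2, v≡17 (mod 19); (5|19)=+1, (17|19)=+1; sign (−1)^0·+1^2·+1^0 = +1.
(a,b)_11: α=-2, u≡6; β=0, v≡10 (mod 11); (6|11)=-1, (10|11)=-1; sign (−1)^0·-1^0·-1^-2 = +1.
(a,b)_5: α=1, u≡1; β=3, v≡2 (mod 5); (1|5)=+1, (2|5)=-1; sign (−1)^0·+1^3·-1^1 = -1.
(a,b)_31: α=3, u≡20; β=0, v≡21 (mod 31); (20|31)=+1, (21|31)=-1; sign (−1)^0·+1^0·-1^3 = -1.
(534905, -10465 / ℚ) ramifies at {5, 7, 13, 17, 23, 31}: a division algebra.

[5, 7, 13, 17, 23, 31]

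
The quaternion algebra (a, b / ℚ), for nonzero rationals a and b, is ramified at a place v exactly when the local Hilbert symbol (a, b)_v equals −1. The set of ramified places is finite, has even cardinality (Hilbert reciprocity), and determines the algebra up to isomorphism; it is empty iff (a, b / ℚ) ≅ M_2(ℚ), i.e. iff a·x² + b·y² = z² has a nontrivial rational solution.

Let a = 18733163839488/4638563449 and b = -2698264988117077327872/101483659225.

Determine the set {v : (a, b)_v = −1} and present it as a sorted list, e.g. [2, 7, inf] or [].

Mod squares: a ≡ 798, b ≡ -627. Check v ∈ {∞, 2, 3, 5, 7, 11, 13, 17, 19, 29, 31}.
v=11: a=11^0·(≡7), b=11^1·(≡5) mod 11; (7|11)=-1, (5|11)=+1; (−1)^{0·1·5}·(-1)^1·(+1)^0 = -1.
v=19: a=19^3·(≡4), b=19^3·(≡5) mod 19; (4|19)=+1, (5|19)=+1; (−1)^{3·3·9}·(+1)^3·(+1)^3 = -1.
v=2: v_2(a)=15, v_2(b)=34; units ≡ 7, 5 (mod 8); ε·ε+αω+βω = 1·0+15·1+34·0 ≡ 1  ⇒  (a,b)_2 = -1.
v=13: a=13^-6·(≡6), b=13^-6·(≡3) mod 13; (6|13)=-1, (3|13)=+1; (−1)^{-6·-6·6}·(-1)^-6·(+1)^-6 = +1.
v=5: a=5^0·(≡2), b=5^-2·(≡2) mod 5; (2|5)=-1, (2|5)=-1; (−1)^{0·-2·2}·(-1)^-2·(-1)^0 = +1.
v=∞: 798 > 0 and -627 < 0  ⇒  (a,b)_∞ = +1.
v=7: a=7^3·(≡1), b=7^4·(≡5) mod 7; (1|7)=+1, (5|7)=-1; (−1)^{3·4·3}·(+1)^4·(-1)^3 = -1.
v=31: a=31^-2·(≡26), b=31^0·(≡21) mod 31; (26|31)=-1, (21|31)=-1; (−1)^{-2·0·15}·(-1)^0·(-1)^-2 = +1.
v=3: a=3^5·(≡2), b=3^1·(≡1) mod 3; (2|3)=-1, (1|3)=+1; (−1)^{5·1·1}·(-1)^1·(+1)^5 = +1.
v=29: a=29^0·(≡17), b=29^-2·(≡27) mod 29; (17|29)=-1, (27|29)=-1; (−1)^{0·-2·14}·(-1)^-2·(-1)^0 = +1.
v=17: a=17^0·(≡16), b=17^2·(≡15) mod 17; (16|17)=+1, (15|17)=+1; (−1)^{0·2·8}·(+1)^2·(+1)^0 = +1.
|Ram(798, -627)| = 4, even; anisotropic at {2, 7, 11, 19}.

[2, 7, 11, 19]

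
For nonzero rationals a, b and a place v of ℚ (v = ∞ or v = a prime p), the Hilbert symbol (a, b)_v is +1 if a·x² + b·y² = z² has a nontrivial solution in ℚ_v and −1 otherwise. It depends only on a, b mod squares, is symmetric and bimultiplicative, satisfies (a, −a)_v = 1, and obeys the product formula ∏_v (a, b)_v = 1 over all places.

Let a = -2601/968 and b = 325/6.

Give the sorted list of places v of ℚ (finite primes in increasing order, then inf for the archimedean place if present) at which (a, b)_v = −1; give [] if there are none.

(a, b) ≡ (-2, 78) mod (ℚ^×)²; places V = {2, 3, 5, 11, 13, 17, ∞}.
(a,b)_13: α=0, u≡2; β=1, v≡2 (mod 13); (2|13)=-1, (2|13)=-1; sign (−1)^0·-1^1·-1^0 = -1.
(a,b)_5: α=0, u≡3; β=2, v≡3 (mod 5); (3|5)=-1, (3|5)=-1; sign (−1)^0·-1^2·-1^0 = +1.
(a,b)_3: α=2, u≡1; β=-1, v≡2 (mod 3); (1|3)=+1, (2|3)=-1; sign (−1)^0·+1^-1·-1^2 = +1.
(a,b)_11: α=-2, u≡9; β=0, v≡1 (mod 11); (9|11)=+1, (1|11)=+1; sign (−1)^0·+1^0·+1^-2 = +1.
(a,b)_17: α=2, u≡9; β=0, v≡6 (mod 17); (9|17)=+1, (6|17)=-1; sign (−1)^0·+1^0·-1^2 = +1.
(a,b)_∞: sgn(-2)=−, sgn(78)=+, so +1.
(a,b)_2: α=-3, β=-1; u≡7, v≡7 (mod 8); ε(u)ε(v)=1·1, αω(v)=-3·0, βω(u)=-1·0; sum ≡ 1  ⇒  -1.
(-2, 78 / ℚ) ramifies at {2, 13}: a division algebra.

[2, 13]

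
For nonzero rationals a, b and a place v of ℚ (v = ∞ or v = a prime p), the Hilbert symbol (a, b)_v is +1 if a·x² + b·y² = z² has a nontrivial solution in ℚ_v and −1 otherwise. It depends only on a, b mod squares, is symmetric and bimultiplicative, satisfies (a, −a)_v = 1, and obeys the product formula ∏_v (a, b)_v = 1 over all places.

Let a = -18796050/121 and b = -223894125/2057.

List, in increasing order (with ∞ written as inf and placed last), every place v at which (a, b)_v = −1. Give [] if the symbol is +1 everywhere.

Mod squares: a ≡ -9282, b ≡ -23205. Check v ∈ {∞, 2, 3, 5, 7, 11, 13, 17}.
v=2: v_2(a)=1, v_2(b)=0; units ≡ 7, 3 (mod 8); ε·ε+αω+βω = 1·1+1·1+0·0 ≡ 0  ⇒  (a,b)_2 = +1.
v=7: a=7^1·(≡4), b=7^1·(≡6) mod 7; (4|7)=+1, (6|7)=-1; (−1)^{1·1·3}·(+1)^1·(-1)^1 = +1.
v=13: a=13^1·(≡9), b=13^1·(≡3) mod 13; (9|13)=+1, (3|13)=+1; (−1)^{1·1·6}·(+1)^1·(+1)^1 = +1.
v=11: a=11^-2·(≡2), b=11^-2·(≡3) mod 11; (2|11)=-1, (3|11)=+1; (−1)^{-2·-2·5}·(-1)^-2·(+1)^-2 = +1.
v=17: a=17^1·(≡15), b=17^-1·(≡3) mod 17; (15|17)=+1, (3|17)=-1; (−1)^{1·-1·8}·(+1)^-1·(-1)^1 = -1.
v=5: a=5^2·(≡3), b=5^3·(≡1) mod 5; (3|5)=-1, (1|5)=+1; (−1)^{2·3·2}·(-1)^3·(+1)^2 = -1.
v=3: a=3^5·(≡2), b=3^9·(≡2) mod 3; (2|3)=-1, (2|3)=-1; (−1)^{5·9·1}·(-1)^9·(-1)^5 = -1.
v=∞: -9282 < 0 and -23205 < 0  ⇒  (a,b)_∞ = -1.
|Ram(-9282, -23205)| = 4, even; anisotropic at {3, 5, 17, ∞}.

[3, 5, 17, inf]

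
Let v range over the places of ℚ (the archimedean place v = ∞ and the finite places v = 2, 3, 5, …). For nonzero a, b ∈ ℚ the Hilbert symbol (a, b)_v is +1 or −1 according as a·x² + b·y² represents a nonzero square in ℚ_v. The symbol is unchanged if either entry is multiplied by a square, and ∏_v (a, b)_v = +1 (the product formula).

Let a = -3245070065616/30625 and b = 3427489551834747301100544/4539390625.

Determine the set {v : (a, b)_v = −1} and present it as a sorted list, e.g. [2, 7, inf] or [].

[2, 17, 31, 37]

(a, b) ≡ (-81141, 31) mod (ℚ^×)²; places V = {2, 3, 5, 7, 11, 17, 31, 37, 43, ∞}.
(a,b)_3: α=3, u≡1; β=12, v≡1 (mod 3); (1|3)=+1, (1|3)=+1; sign (−1)^0·+1^12·+1^3 = +1.
(a,b)_5: α=-4, u≡1; β=-6, v≡4 (mod 5); (1|5)=+1, (4|5)=+1; sign (−1)^0·+1^-6·+1^-4 = +1.
(a,b)_11: α=0, u≡6; β=-2, v≡4 (mod 11); (6|11)=-1, (4|11)=+1; sign (−1)^0·-1^-2·+1^0 = +1.
(a,b)_31: α=2, u≡24; β=3, v≡1 (mod 31); (24|31)=-1, (1|31)=+1; sign (−1)^0·-1^3·+1^2 = -1.
(a,b)_7: α=-2, u≡3; β=-4, v≡5 (mod 7); (3|7)=-1, (5|7)=-1; sign (−1)^0·-1^-4·-1^-2 = +1.
(a,b)_43: α=1, u≡5; β=2, v≡13 (mod 43); (5|43)=-1, (13|43)=+1; sign (−1)^0·-1^2·+1^1 = +1.
(a,b)_∞: sgn(-81141)=−, sgn(31)=+, so +1.
(a,b)_17: α=3, u≡2; β=4, v≡3 (mod 17); (2|17)=+1, (3|17)=-1; sign (−1)^0·+1^4·-1^3 = -1.
(a,b)_37: α=1, u≡25; β=2, v≡14 (mod 37); (25|37)=+1, (14|37)=-1; sign (−1)^0·+1^2·-1^1 = -1.
(a,b)_2: α=4, β=10; u≡3, v≡7 (mod 8); ε(u)ε(v)=1·1, αω(v)=4·0, βω(u)=10·1; sum ≡ 1  ⇒  -1.
(-81141, 31 / ℚ) ramifies at {2, 17, 31, 37}: a division algebra.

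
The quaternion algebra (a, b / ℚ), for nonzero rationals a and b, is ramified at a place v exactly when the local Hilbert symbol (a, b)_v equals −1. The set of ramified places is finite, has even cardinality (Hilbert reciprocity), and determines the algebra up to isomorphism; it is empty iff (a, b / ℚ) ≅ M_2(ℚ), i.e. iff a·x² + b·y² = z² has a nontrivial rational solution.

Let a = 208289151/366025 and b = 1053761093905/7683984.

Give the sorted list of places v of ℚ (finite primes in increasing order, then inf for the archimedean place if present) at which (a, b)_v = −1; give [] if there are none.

[13, 17, 29, 37]

Mod squares: a ≡ 119, b ≡ 69745. Check v ∈ {∞, 2, 3, 5, 7, 11, 13, 17, 23, 29, 37}.
v=13: a=13^0·(≡7), b=13^5·(≡9) mod 13; (7|13)=-1, (9|13)=+1; (−1)^{0·5·6}·(-1)^5·(+1)^0 = -1.
v=∞: 119 > 0 and 69745 > 0  ⇒  (a,b)_∞ = +1.
v=3: a=3^6·(≡2), b=3^-4·(≡1) mod 3; (2|3)=-1, (1|3)=+1; (−1)^{6·-4·1}·(-1)^-4·(+1)^6 = +1.
v=11: a=11^-4·(≡5), b=11^-2·(≡3) mod 11; (5|11)=+1, (3|11)=+1; (−1)^{-4·-2·5}·(+1)^-2·(+1)^-4 = +1.
v=23: a=23^0·(≡8), b=23^2·(≡4) mod 23; (8|23)=+1, (4|23)=+1; (−1)^{0·2·11}·(+1)^2·(+1)^0 = +1.
v=17: a=17^1·(≡11), b=17^0·(≡5) mod 17; (11|17)=-1, (5|17)=-1; (−1)^{1·0·8}·(-1)^0·(-1)^1 = -1.
v=2: v_2(a)=0, v_2(b)=-4; units ≡ 7, 1 (mod 8); ε·ε+αω+βω = 1·0+0·0+-4·0 ≡ 0  ⇒  (a,b)_2 = +1.
v=7: a=7^5·(≡5), b=7^-2·(≡1) mod 7; (5|7)=-1, (1|7)=+1; (−1)^{5·-2·3}·(-1)^-2·(+1)^5 = +1.
v=5: a=5^-2·(≡1), b=5^1·(≡4) mod 5; (1|5)=+1, (4|5)=+1; (−1)^{-2·1·2}·(+1)^1·(+1)^-2 = +1.
v=29: a=29^0·(≡10), b=29^1·(≡2) mod 29; (10|29)=-1, (2|29)=-1; (−1)^{0·1·14}·(-1)^1·(-1)^0 = -1.
v=37: a=37^0·(≡15), b=37^1·(≡32) mod 37; (15|37)=-1, (32|37)=-1; (−1)^{0·1·18}·(-1)^1·(-1)^0 = -1.
(119, 69745 / ℚ) ramifies at {13, 17, 29, 37}: a division algebra.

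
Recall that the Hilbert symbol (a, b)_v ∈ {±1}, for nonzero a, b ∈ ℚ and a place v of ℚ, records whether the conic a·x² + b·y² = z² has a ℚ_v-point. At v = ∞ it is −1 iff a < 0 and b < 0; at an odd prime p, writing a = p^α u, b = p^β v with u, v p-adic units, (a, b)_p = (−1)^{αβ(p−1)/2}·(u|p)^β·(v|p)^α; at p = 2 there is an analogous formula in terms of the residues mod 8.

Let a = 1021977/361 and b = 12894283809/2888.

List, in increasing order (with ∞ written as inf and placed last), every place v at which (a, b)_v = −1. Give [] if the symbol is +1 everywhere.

(a, b) ≡ (12617, 2) mod (ℚ^×)²; places V = {2, 3, 11, 19, 31, 37, ∞}.
(a,b)_∞: sgn(12617)=+, sgn(2)=+, so +1.
(a,b)_3: α=4, u≡2; β=4, v≡2 (mod 3); (2|3)=-1, (2|3)=-1; sign (−1)^0·-1^4·-1^4 = +1.
(a,b)_19: α=-2, u≡5; β=-2, v≡3 (mod 19); (5|19)=+1, (3|19)=-1; sign (−1)^0·+1^-2·-1^-2 = +1.
(a,b)_2: α=0, β=-3; u≡1, v≡1 (mod 8); ε(u)ε(v)=0·0, αω(v)=0·0, βω(u)=-3·0; sum ≡ 0  ⇒  +1.
(a,b)_37: α=1, u≡2; β=2, v≡2 (mod 37); (2|37)=-1, (2|37)=-1; sign (−1)^0·-1^2·-1^1 = -1.
(a,b)_31: α=1, u≡10; β=2, v≡5 (mod 31); (10|31)=+1, (5|31)=+1; sign (−1)^0·+1^2·+1^1 = +1.
(a,b)_11: α=1, u≡5; β=2, v≡6 (mod 11); (5|11)=+1, (6|11)=-1; sign (−1)^0·+1^2·-1^1 = -1.
(12617, 2 / ℚ) ramifies at {11, 37}: a division algebra.

[11, 37]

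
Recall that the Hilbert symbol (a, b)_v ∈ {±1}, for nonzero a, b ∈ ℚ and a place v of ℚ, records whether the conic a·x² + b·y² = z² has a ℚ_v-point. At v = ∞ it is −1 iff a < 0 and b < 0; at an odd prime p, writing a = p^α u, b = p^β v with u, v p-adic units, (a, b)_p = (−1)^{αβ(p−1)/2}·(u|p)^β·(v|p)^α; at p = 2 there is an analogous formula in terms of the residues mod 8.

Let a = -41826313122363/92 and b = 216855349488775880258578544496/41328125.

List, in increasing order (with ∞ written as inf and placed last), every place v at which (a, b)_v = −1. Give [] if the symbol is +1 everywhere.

Mod squares: a ≡ -5513629, b ≡ 555. Check v ∈ {∞, 2, 3, 5, 7, 11, 17, 19, 23, 29, 31, 37}.
v=19: a=19^1·(≡18), b=19^6·(≡11) mod 19; (18|19)=-1, (11|19)=+1; (−1)^{1·6·9}·(-1)^6·(+1)^1 = +1.
v=7: a=7^2·(≡5), b=7^2·(≡4) mod 7; (5|7)=-1, (4|7)=+1; (−1)^{2·2·3}·(-1)^2·(+1)^2 = +1.
v=31: a=31^1·(≡2), b=31^2·(≡16) mod 31; (2|31)=+1, (16|31)=+1; (−1)^{1·2·15}·(+1)^2·(+1)^1 = +1.
v=17: a=17^2·(≡15), b=17^2·(≡3) mod 17; (15|17)=+1, (3|17)=-1; (−1)^{2·2·8}·(+1)^2·(-1)^2 = +1.
v=2: v_2(a)=-2, v_2(b)=4; units ≡ 3, 3 (mod 8); ε·ε+αω+βω = 1·1+-2·1+4·1 ≡ 1  ⇒  (a,b)_2 = -1.
v=29: a=29^0·(≡1), b=29^2·(≡4) mod 29; (1|29)=+1, (4|29)=+1; (−1)^{0·2·14}·(+1)^2·(+1)^0 = +1.
v=5: a=5^0·(≡1), b=5^-7·(≡4) mod 5; (1|5)=+1, (4|5)=+1; (−1)^{0·-7·2}·(+1)^-7·(+1)^0 = +1.
v=11: a=11^1·(≡9), b=11^2·(≡1) mod 11; (9|11)=+1, (1|11)=+1; (−1)^{1·2·5}·(+1)^2·(+1)^1 = +1.
v=3: a=3^2·(≡2), b=3^1·(≡2) mod 3; (2|3)=-1, (2|3)=-1; (−1)^{2·1·1}·(-1)^1·(-1)^2 = -1.
v=37: a=37^3·(≡20), b=37^5·(≡22) mod 37; (20|37)=-1, (22|37)=-1; (−1)^{3·5·18}·(-1)^5·(-1)^3 = +1.
v=23: a=23^-1·(≡16), b=23^-2·(≡1) mod 23; (16|23)=+1, (1|23)=+1; (−1)^{-1·-2·11}·(+1)^-2·(+1)^-1 = +1.
v=∞: -5513629 < 0 and 555 > 0  ⇒  (a,b)_∞ = +1.
(-5513629, 555 / ℚ) ramifies at {2, 3}: a division algebra.

[2, 3]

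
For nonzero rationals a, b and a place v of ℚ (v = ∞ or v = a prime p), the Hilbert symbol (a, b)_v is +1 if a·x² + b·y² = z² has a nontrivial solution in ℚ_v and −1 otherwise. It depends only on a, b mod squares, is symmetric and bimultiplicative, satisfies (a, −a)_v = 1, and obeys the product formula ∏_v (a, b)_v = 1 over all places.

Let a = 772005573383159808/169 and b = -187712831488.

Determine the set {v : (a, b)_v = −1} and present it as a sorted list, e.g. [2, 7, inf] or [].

(a, b) ≡ (322, -442) mod (ℚ^×)²; places V = {2, 3, 7, 11, 13, 17, 23, ∞}.
(a,b)_17: α=0, u≡1; β=1, v≡9 (mod 17); (1|17)=+1, (9|17)=+1; sign (−1)^0·+1^1·+1^0 = +1.
(a,b)_7: α=3, u≡2; β=2, v≡5 (mod 7); (2|7)=+1, (5|7)=-1; sign (−1)^0·+1^2·-1^3 = -1.
(a,b)_2: α=21, β=15; u≡1, v≡3 (mod 8); ε(u)ε(v)=0·1, αω(v)=21·1, βω(u)=15·0; sum ≡ 1  ⇒  -1.
(a,b)_13: α=-2, u≡4; β=1, v≡6 (mod 13); (4|13)=+1, (6|13)=-1; sign (−1)^0·+1^1·-1^-2 = +1.
(a,b)_23: α=3, u≡11; β=2, v≡18 (mod 23); (11|23)=-1, (18|23)=+1; sign (−1)^0·-1^2·+1^3 = +1.
(a,b)_3: α=6, u≡1; β=0, v≡2 (mod 3); (1|3)=+1, (2|3)=-1; sign (−1)^0·+1^0·-1^6 = +1.
(a,b)_11: α=2, u≡3; β=0, v≡5 (mod 11); (3|11)=+1, (5|11)=+1; sign (−1)^0·+1^0·+1^2 = +1.
(a,b)_∞: sgn(322)=+, sgn(-442)=−, so +1.
|Ram(322, -442)| = 2, even; anisotropic at {2, 7}.

[2, 7]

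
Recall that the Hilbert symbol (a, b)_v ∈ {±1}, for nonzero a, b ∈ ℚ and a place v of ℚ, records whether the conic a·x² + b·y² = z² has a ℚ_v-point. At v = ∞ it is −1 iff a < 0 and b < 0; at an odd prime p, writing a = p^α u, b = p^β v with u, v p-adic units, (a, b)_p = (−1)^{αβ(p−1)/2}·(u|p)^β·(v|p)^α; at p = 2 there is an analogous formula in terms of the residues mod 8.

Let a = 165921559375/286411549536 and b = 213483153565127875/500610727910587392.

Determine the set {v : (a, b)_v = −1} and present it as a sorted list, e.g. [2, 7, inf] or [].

(a, b) ≡ (330, 5005) mod (ℚ^×)²; places V = {2, 3, 5, 7, 11, 13, 17, ∞}.
(a,b)_11: α=1, u≡10; β=5, v≡9 (mod 11); (10|11)=-1, (9|11)=+1; sign (−1)^1·-1^5·+1^1 = +1.
(a,b)_5: α=5, u≡4; β=3, v≡4 (mod 5); (4|5)=+1, (4|5)=+1; sign (−1)^0·+1^3·+1^5 = +1.
(a,b)_13: α=6, u≡2; β=9, v≡8 (mod 13); (2|13)=-1, (8|13)=-1; sign (−1)^0·-1^9·-1^6 = -1.
(a,b)_3: α=-7, u≡2; β=-10, v≡1 (mod 3); (2|3)=-1, (1|3)=+1; sign (−1)^0·-1^-10·+1^-7 = +1.
(a,b)_2: α=-5, β=-10; u≡5, v≡5 (mod 8); ε(u)ε(v)=0·0, αω(v)=-5·1, βω(u)=-10·1; sum ≡ 1  ⇒  -1.
(a,b)_17: α=-4, u≡5; β=-6, v≡6 (mod 17); (5|17)=-1, (6|17)=-1; sign (−1)^0·-1^-6·-1^-4 = +1.
(a,b)_7: α=-2, u≡2; β=-3, v≡2 (mod 7); (2|7)=+1, (2|7)=+1; sign (−1)^0·+1^-3·+1^-2 = +1.
(a,b)_∞: sgn(330)=+, sgn(5005)=+, so +1.
Ram(330, 5005) = {2, 13}; no ℚ_2-point on the conic.

[2, 13]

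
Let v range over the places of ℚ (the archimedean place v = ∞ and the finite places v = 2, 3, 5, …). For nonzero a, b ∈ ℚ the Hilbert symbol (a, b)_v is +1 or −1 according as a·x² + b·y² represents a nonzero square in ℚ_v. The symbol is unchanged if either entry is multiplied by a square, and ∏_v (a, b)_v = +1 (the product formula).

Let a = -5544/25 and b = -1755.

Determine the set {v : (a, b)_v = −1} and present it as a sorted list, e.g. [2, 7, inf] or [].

[2, 3, 13, inf]

Mod squares: a ≡ -154, b ≡ -195. Check v ∈ {∞, 2, 3, 5, 7, 11, 13}.
v=7: a=7^1·(≡5), b=7^0·(≡2) mod 7; (5|7)=-1, (2|7)=+1; (−1)^{1·0·3}·(-1)^0·(+1)^1 = +1.
v=2: v_2(a)=3, v_2(b)=0; units ≡ 3, 5 (mod 8); ε·ε+αω+βω = 1·0+3·1+0·1 ≡ 1  ⇒  (a,b)_2 = -1.
v=∞: -154 < 0 and -195 < 0  ⇒  (a,b)_∞ = -1.
v=3: a=3^2·(≡2), b=3^3·(≡1) mod 3; (2|3)=-1, (1|3)=+1; (−1)^{2·3·1}·(-1)^3·(+1)^2 = -1.
v=5: a=5^-2·(≡1), b=5^1·(≡4) mod 5; (1|5)=+1, (4|5)=+1; (−1)^{-2·1·2}·(+1)^1·(+1)^-2 = +1.
v=13: a=13^0·(≡6), b=13^1·(≡8) mod 13; (6|13)=-1, (8|13)=-1; (−1)^{0·1·6}·(-1)^1·(-1)^0 = -1.
v=11: a=11^1·(≡8), b=11^0·(≡5) mod 11; (8|11)=-1, (5|11)=+1; (−1)^{1·0·5}·(-1)^0·(+1)^1 = +1.
(-154, -195 / ℚ) ramifies at {2, 3, 13, ∞}: a division algebra.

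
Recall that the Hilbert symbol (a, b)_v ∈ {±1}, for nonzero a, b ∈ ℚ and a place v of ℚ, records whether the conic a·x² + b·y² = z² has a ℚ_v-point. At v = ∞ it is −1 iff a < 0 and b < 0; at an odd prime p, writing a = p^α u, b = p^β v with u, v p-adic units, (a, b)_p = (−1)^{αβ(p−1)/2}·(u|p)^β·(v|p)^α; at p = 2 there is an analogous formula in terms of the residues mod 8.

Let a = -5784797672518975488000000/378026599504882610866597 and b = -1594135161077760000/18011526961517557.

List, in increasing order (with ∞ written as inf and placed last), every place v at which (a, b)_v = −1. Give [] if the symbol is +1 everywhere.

Mod squares: a ≡ -494, b ≡ -3458. Check v ∈ {∞, 2, 3, 5, 7, 13, 17, 19, 37, 59}.
v=37: a=37^0·(≡31), b=37^-2·(≡13) mod 37; (31|37)=-1, (13|37)=-1; (−1)^{0·-2·18}·(-1)^-2·(-1)^0 = +1.
v=17: a=17^-6·(≡1), b=17^-4·(≡14) mod 17; (1|17)=+1, (14|17)=-1; (−1)^{-6·-4·8}·(+1)^-4·(-1)^-6 = +1.
v=19: a=19^1·(≡14), b=19^1·(≡13) mod 19; (14|19)=-1, (13|19)=-1; (−1)^{1·1·9}·(-1)^1·(-1)^1 = -1.
v=3: a=3^10·(≡1), b=3^6·(≡1) mod 3; (1|3)=+1, (1|3)=+1; (−1)^{10·6·1}·(+1)^6·(+1)^10 = +1.
v=2: v_2(a)=37, v_2(b)=29; units ≡ 1, 7 (mod 8); ε·ε+αω+βω = 0·1+37·0+29·0 ≡ 0  ⇒  (a,b)_2 = +1.
v=∞: -494 < 0 and -3458 < 0  ⇒  (a,b)_∞ = -1.
v=5: a=5^6·(≡4), b=5^4·(≡2) mod 5; (4|5)=+1, (2|5)=-1; (−1)^{6·4·2}·(+1)^4·(-1)^6 = +1.
v=13: a=13^-5·(≡1), b=13^-1·(≡11) mod 13; (1|13)=+1, (11|13)=-1; (−1)^{-5·-1·6}·(+1)^-1·(-1)^-5 = -1.
v=7: a=7^4·(≡5), b=7^3·(≡5) mod 7; (5|7)=-1, (5|7)=-1; (−1)^{4·3·3}·(-1)^3·(-1)^4 = -1.
v=59: a=59^-6·(≡23), b=59^-4·(≡18) mod 59; (23|59)=-1, (18|59)=-1; (−1)^{-6·-4·29}·(-1)^-4·(-1)^-6 = +1.
|Ram(-494, -3458)| = 4, even; anisotropic at {7, 13, 19, ∞}.

[7, 13, 19, inf]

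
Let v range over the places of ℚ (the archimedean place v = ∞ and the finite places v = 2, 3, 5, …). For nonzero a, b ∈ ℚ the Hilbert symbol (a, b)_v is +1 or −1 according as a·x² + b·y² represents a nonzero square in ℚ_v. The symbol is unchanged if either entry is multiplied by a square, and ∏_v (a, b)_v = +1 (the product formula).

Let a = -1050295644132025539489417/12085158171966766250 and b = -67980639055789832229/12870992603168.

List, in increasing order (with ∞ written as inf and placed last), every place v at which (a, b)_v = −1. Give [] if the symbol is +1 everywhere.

[2, inf]

(a, b) ≡ (-1482, -858) mod (ℚ^×)²; places V = {2, 3, 5, 7, 11, 13, 19, 31, 43, 53, ∞}.
(a,b)_31: α=2, u≡15; β=0, v≡20 (mod 31); (15|31)=-1, (20|31)=+1; sign (−1)^0·-1^0·+1^2 = +1.
(a,b)_2: α=-1, β=-5; u≡3, v≡3 (mod 8); ε(u)ε(v)=1·1, αω(v)=-1·1, βω(u)=-5·1; sum ≡ 1  ⇒  -1.
(a,b)_∞: sgn(-1482)=−, sgn(-858)=−, so -1.
(a,b)_11: α=10, u≡5; β=9, v≡8 (mod 11); (5|11)=+1, (8|11)=-1; sign (−1)^0·+1^9·-1^10 = +1.
(a,b)_43: α=-6, u≡14; β=-4, v≡3 (mod 43); (14|43)=+1, (3|43)=-1; sign (−1)^0·+1^-4·-1^-6 = +1.
(a,b)_7: α=-6, u≡2; β=-6, v≡6 (mod 7); (2|7)=+1, (6|7)=-1; sign (−1)^0·+1^-6·-1^-6 = +1.
(a,b)_5: α=-4, u≡3; β=0, v≡2 (mod 5); (3|5)=-1, (2|5)=-1; sign (−1)^0·-1^0·-1^-4 = +1.
(a,b)_53: α=2, u≡32; β=2, v≡28 (mod 53); (32|53)=-1, (28|53)=+1; sign (−1)^0·-1^2·+1^2 = +1.
(a,b)_3: α=7, u≡1; β=7, v≡2 (mod 3); (1|3)=+1, (2|3)=-1; sign (−1)^1·+1^7·-1^7 = +1.
(a,b)_13: α=-1, u≡10; β=1, v≡3 (mod 13); (10|13)=+1, (3|13)=+1; sign (−1)^0·+1^1·+1^-1 = +1.
(a,b)_19: α=3, u≡5; β=2, v≡16 (mod 19); (5|19)=+1, (16|19)=+1; sign (−1)^0·+1^2·+1^3 = +1.
(-1482, -858 / ℚ) ramifies at {2, ∞}: a division algebra.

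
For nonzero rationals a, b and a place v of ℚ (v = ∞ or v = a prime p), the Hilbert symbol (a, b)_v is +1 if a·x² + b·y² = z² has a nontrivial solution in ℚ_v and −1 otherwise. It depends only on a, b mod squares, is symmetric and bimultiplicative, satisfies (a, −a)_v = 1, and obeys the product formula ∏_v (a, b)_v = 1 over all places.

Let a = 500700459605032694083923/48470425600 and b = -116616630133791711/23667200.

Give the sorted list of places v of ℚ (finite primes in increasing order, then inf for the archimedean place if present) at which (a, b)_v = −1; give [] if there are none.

[2, 7, 11, 17]

(a, b) ≡ (187, -462) mod (ℚ^×)²; places V = {2, 3, 5, 7, 11, 17, 37, 43, 47, ∞}.
(a,b)_43: α=-2, u≡10; β=-2, v≡21 (mod 43); (10|43)=+1, (21|43)=+1; sign (−1)^0·+1^-2·+1^-2 = +1.
(a,b)_17: α=3, u≡6; β=2, v≡14 (mod 17); (6|17)=-1, (14|17)=-1; sign (−1)^0·-1^2·-1^3 = -1.
(a,b)_37: α=2, u≡17; β=2, v≡35 (mod 37); (17|37)=-1, (35|37)=-1; sign (−1)^0·-1^2·-1^2 = +1.
(a,b)_7: α=8, u≡3; β=5, v≡4 (mod 7); (3|7)=-1, (4|7)=+1; sign (−1)^0·-1^5·+1^8 = -1.
(a,b)_2: α=-20, β=-9; u≡3, v≡1 (mod 8); ε(u)ε(v)=1·0, αω(v)=-20·0, βω(u)=-9·1; sum ≡ 1  ⇒  -1.
(a,b)_47: α=2, u≡38; β=0, v≡8 (mod 47); (38|47)=-1, (8|47)=+1; sign (−1)^0·-1^0·+1^2 = +1.
(a,b)_5: α=-2, u≡2; β=-2, v≡3 (mod 5); (2|5)=-1, (3|5)=-1; sign (−1)^0·-1^-2·-1^-2 = +1.
(a,b)_∞: sgn(187)=+, sgn(-462)=−, so +1.
(a,b)_3: α=12, u≡1; β=13, v≡2 (mod 3); (1|3)=+1, (2|3)=-1; sign (−1)^0·+1^13·-1^12 = +1.
(a,b)_11: α=1, u≡2; β=1, v≡6 (mod 11); (2|11)=-1, (6|11)=-1; sign (−1)^1·-1^1·-1^1 = -1.
|Ram(187, -462)| = 4, even; anisotropic at {2, 7, 11, 17}.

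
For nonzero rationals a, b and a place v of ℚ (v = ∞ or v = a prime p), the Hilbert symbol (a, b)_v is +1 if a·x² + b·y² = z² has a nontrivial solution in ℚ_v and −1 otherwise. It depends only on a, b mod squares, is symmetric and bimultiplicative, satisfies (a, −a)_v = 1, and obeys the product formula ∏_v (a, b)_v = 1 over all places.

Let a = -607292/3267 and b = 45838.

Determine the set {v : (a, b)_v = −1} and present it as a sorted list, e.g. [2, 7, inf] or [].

[41, 43]

(a, b) ≡ (-861, 45838) mod (ℚ^×)²; places V = {2, 3, 7, 11, 13, 23, 41, 43, ∞}.
(a,b)_3: α=-3, u≡1; β=0, v≡1 (mod 3); (1|3)=+1, (1|3)=+1; sign (−1)^0·+1^0·+1^-3 = +1.
(a,b)_11: α=-2, u≡8; β=0, v≡1 (mod 11); (8|11)=-1, (1|11)=+1; sign (−1)^0·-1^0·+1^-2 = +1.
(a,b)_2: α=2, β=1; u≡3, v≡7 (mod 8); ε(u)ε(v)=1·1, αω(v)=2·0, βω(u)=1·1; sum ≡ 0  ⇒  +1.
(a,b)_7: α=1, u≡6; β=0, v≡2 (mod 7); (6|7)=-1, (2|7)=+1; sign (−1)^0·-1^0·+1^1 = +1.
(a,b)_41: α=1, u≡4; β=1, v≡11 (mod 41); (4|41)=+1, (11|41)=-1; sign (−1)^0·+1^1·-1^1 = -1.
(a,b)_∞: sgn(-861)=−, sgn(45838)=+, so +1.
(a,b)_13: α=0, u≡4; β=1, v≡3 (mod 13); (4|13)=+1, (3|13)=+1; sign (−1)^0·+1^1·+1^0 = +1.
(a,b)_23: α=2, u≡2; β=0, v≡22 (mod 23); (2|23)=+1, (22|23)=-1; sign (−1)^0·+1^0·-1^2 = +1.
(a,b)_43: α=0, u≡3; β=1, v≡34 (mod 43); (3|43)=-1, (34|43)=-1; sign (−1)^0·-1^1·-1^0 = -1.
(-861, 45838 / ℚ) ramifies at {41, 43}: a division algebra.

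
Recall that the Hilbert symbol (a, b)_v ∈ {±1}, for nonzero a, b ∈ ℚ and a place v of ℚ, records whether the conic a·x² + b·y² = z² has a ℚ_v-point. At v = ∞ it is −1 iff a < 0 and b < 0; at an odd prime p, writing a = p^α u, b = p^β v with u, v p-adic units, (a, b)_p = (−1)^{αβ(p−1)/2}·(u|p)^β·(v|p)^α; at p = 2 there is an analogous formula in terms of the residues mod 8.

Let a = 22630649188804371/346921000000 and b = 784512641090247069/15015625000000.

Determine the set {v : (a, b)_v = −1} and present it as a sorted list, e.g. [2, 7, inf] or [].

(a, b) ≡ (11, 21) mod (ℚ^×)²; places V = {2, 3, 5, 7, 11, 13, 17, 19, 31, 37, 43, ∞}.
(a,b)_17: α=2, u≡7; β=2, v≡4 (mod 17); (7|17)=-1, (4|17)=+1; sign (−1)^0·-1^2·+1^2 = +1.
(a,b)_3: α=2, u≡2; β=1, v≡1 (mod 3); (2|3)=-1, (1|3)=+1; sign (−1)^0·-1^1·+1^2 = -1.
(a,b)_37: α=2, u≡11; β=0, v≡9 (mod 37); (11|37)=+1, (9|37)=+1; sign (−1)^0·+1^0·+1^2 = +1.
(a,b)_∞: sgn(11)=+, sgn(21)=+, so +1.
(a,b)_7: α=0, u≡1; β=1, v≡6 (mod 7); (1|7)=+1, (6|7)=-1; sign (−1)^0·+1^1·-1^0 = +1.
(a,b)_11: α=1, u≡4; β=2, v≡6 (mod 11); (4|11)=+1, (6|11)=-1; sign (−1)^0·+1^2·-1^1 = -1.
(a,b)_43: α=4, u≡14; β=6, v≡1 (mod 43); (14|43)=+1, (1|43)=+1; sign (−1)^0·+1^6·+1^4 = +1.
(a,b)_31: α=-2, u≡26; β=-2, v≡15 (mod 31); (26|31)=-1, (15|31)=-1; sign (−1)^0·-1^-2·-1^-2 = +1.
(a,b)_2: α=-6, β=-6; u≡3, v≡5 (mod 8); ε(u)ε(v)=1·0, αω(v)=-6·1, βω(u)=-6·1; sum ≡ 0  ⇒  +1.
(a,b)_5: α=-6, u≡4; β=-12, v≡1 (mod 5); (4|5)=+1, (1|5)=+1; sign (−1)^0·+1^-12·+1^-6 = +1.
(a,b)_19: α=-2, u≡1; β=0, v≡3 (mod 19); (1|19)=+1, (3|19)=-1; sign (−1)^0·+1^0·-1^-2 = +1.
(a,b)_13: α=2, u≡2; β=2, v≡5 (mod 13); (2|13)=-1, (5|13)=-1; sign (−1)^0·-1^2·-1^2 = +1.
Ram(11, 21) = {3, 11}; no ℚ_3-point on the conic.

[3, 11]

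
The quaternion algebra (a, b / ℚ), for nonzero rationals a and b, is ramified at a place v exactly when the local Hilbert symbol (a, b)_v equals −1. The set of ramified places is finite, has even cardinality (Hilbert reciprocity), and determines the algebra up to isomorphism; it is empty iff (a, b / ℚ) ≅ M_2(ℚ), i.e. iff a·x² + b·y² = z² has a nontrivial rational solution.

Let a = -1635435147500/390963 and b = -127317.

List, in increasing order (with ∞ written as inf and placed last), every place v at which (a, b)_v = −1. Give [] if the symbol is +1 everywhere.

[2, 11, 31, inf]

Mod squares: a ≡ -817377, b ≡ -93. Check v ∈ {∞, 2, 3, 5, 7, 11, 17, 19, 31, 37, 47}.
v=31: a=31^1·(≡19), b=31^1·(≡16) mod 31; (19|31)=+1, (16|31)=+1; (−1)^{1·1·15}·(+1)^1·(+1)^1 = -1.
v=5: a=5^4·(≡3), b=5^0·(≡3) mod 5; (3|5)=-1, (3|5)=-1; (−1)^{4·0·2}·(-1)^0·(-1)^4 = +1.
v=19: a=19^-4·(≡13), b=19^0·(≡2) mod 19; (13|19)=-1, (2|19)=-1; (−1)^{-4·0·9}·(-1)^0·(-1)^-4 = +1.
v=2: v_2(a)=2, v_2(b)=0; units ≡ 7, 3 (mod 8); ε·ε+αω+βω = 1·1+2·1+0·0 ≡ 1  ⇒  (a,b)_2 = -1.
v=3: a=3^-1·(≡1), b=3^1·(≡2) mod 3; (1|3)=+1, (2|3)=-1; (−1)^{-1·1·1}·(+1)^1·(-1)^-1 = +1.
v=47: a=47^1·(≡38), b=47^0·(≡6) mod 47; (38|47)=-1, (6|47)=+1; (−1)^{1·0·23}·(-1)^0·(+1)^1 = +1.
v=17: a=17^1·(≡6), b=17^0·(≡13) mod 17; (6|17)=-1, (13|17)=+1; (−1)^{1·0·8}·(-1)^0·(+1)^1 = +1.
v=∞: -817377 < 0 and -93 < 0  ⇒  (a,b)_∞ = -1.
v=37: a=37^0·(≡1), b=37^2·(≡18) mod 37; (1|37)=+1, (18|37)=-1; (−1)^{0·2·18}·(+1)^2·(-1)^0 = +1.
v=7: a=7^4·(≡5), b=7^0·(≡6) mod 7; (5|7)=-1, (6|7)=-1; (−1)^{4·0·3}·(-1)^0·(-1)^4 = +1.
v=11: a=11^1·(≡5), b=11^0·(≡8) mod 11; (5|11)=+1, (8|11)=-1; (−1)^{1·0·5}·(+1)^0·(-1)^1 = -1.
(-817377, -93 / ℚ) ramifies at {2, 11, 31, ∞}: a division algebra.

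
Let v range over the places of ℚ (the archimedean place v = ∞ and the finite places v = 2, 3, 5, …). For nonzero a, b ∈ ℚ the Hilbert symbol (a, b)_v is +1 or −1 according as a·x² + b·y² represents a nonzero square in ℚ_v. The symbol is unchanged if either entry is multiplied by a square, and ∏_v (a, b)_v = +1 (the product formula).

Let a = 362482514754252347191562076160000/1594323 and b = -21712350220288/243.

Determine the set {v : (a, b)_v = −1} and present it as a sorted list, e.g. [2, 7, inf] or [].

(a, b) ≡ (14763, -15902600259) mod (ℚ^×)²; places V = {2, 3, 5, 7, 13, 19, 37, 41, 43, 47, ∞}.
(a,b)_2: α=22, β=12; u≡3, v≡5 (mod 8); ε(u)ε(v)=1·0, αω(v)=22·1, βω(u)=12·1; sum ≡ 0  ⇒  +1.
(a,b)_7: α=3, u≡4; β=1, v≡4 (mod 7); (4|7)=+1, (4|7)=+1; sign (−1)^1·+1^1·+1^3 = -1.
(a,b)_∞: sgn(14763)=+, sgn(-15902600259)=−, so +1.
(a,b)_5: α=4, u≡2; β=0, v≡4 (mod 5); (2|5)=-1, (4|5)=+1; sign (−1)^0·-1^0·+1^4 = +1.
(a,b)_37: α=3, u≡14; β=1, v≡22 (mod 37); (14|37)=-1, (22|37)=-1; sign (−1)^0·-1^1·-1^3 = +1.
(a,b)_43: α=2, u≡24; β=1, v≡33 (mod 43); (24|43)=+1, (33|43)=-1; sign (−1)^0·+1^1·-1^2 = +1.
(a,b)_41: α=2, u≡35; β=1, v≡38 (mod 41); (35|41)=-1, (38|41)=-1; sign (−1)^0·-1^1·-1^2 = -1.
(a,b)_19: α=3, u≡17; β=1, v≡3 (mod 19); (17|19)=+1, (3|19)=-1; sign (−1)^1·+1^1·-1^3 = +1.
(a,b)_47: α=2, u≡46; β=1, v≡15 (mod 47); (46|47)=-1, (15|47)=-1; sign (−1)^0·-1^1·-1^2 = -1.
(a,b)_13: α=2, u≡8; β=1, v≡8 (mod 13); (8|13)=-1, (8|13)=-1; sign (−1)^0·-1^1·-1^2 = -1.
(a,b)_3: α=-13, u≡1; β=-5, v≡2 (mod 3); (1|3)=+1, (2|3)=-1; sign (−1)^1·+1^-5·-1^-13 = +1.
(14763, -15902600259 / ℚ) ramifies at {7, 13, 41, 47}: a division algebra.

[7, 13, 41, 47]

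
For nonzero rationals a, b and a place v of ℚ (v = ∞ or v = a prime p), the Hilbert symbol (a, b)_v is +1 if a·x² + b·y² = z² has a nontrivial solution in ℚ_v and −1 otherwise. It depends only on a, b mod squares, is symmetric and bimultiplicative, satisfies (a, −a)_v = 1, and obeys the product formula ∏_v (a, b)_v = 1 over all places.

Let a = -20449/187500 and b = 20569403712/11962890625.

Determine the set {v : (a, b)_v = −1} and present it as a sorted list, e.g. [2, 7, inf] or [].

[]

Mod squares: a ≡ -3, b ≡ 93. Check v ∈ {∞, 2, 3, 5, 7, 11, 13, 31}.
v=∞: -3 < 0 and 93 > 0  ⇒  (a,b)_∞ = +1.
v=31: a=31^0·(≡19), b=31^1·(≡21) mod 31; (19|31)=+1, (21|31)=-1; (−1)^{0·1·15}·(+1)^1·(-1)^0 = +1.
v=11: a=11^2·(≡8), b=11^2·(≡4) mod 11; (8|11)=-1, (4|11)=+1; (−1)^{2·2·5}·(-1)^2·(+1)^2 = +1.
v=2: v_2(a)=-2, v_2(b)=6; units ≡ 5, 5 (mod 8); ε·ε+αω+βω = 0·0+-2·1+6·1 ≡ 0  ⇒  (a,b)_2 = +1.
v=7: a=7^0·(≡1), b=7^-2·(≡4) mod 7; (1|7)=+1, (4|7)=+1; (−1)^{0·-2·3}·(+1)^-2·(+1)^0 = +1.
v=5: a=5^-6·(≡3), b=5^-12·(≡3) mod 5; (3|5)=-1, (3|5)=-1; (−1)^{-6·-12·2}·(-1)^-12·(-1)^-6 = +1.
v=3: a=3^-1·(≡2), b=3^1·(≡1) mod 3; (2|3)=-1, (1|3)=+1; (−1)^{-1·1·1}·(-1)^1·(+1)^-1 = +1.
v=13: a=13^2·(≡9), b=13^4·(≡7) mod 13; (9|13)=+1, (7|13)=-1; (−1)^{2·4·6}·(+1)^4·(-1)^2 = +1.
Every local symbol is +1, so the conic -3·x² + 93·y² = z² has ℚ_v-points for all v and hence a ℚ-point; (a, b / ℚ) ≅ M_2(ℚ).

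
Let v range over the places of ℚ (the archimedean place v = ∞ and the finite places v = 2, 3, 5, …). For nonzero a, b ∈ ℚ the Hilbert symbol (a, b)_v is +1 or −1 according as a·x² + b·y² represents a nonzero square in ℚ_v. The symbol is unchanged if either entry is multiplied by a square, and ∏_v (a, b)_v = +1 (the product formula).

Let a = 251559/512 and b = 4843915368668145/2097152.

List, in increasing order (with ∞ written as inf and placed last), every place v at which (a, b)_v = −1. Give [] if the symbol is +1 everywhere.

Mod squares: a ≡ 462, b ≡ 210. Check v ∈ {∞, 2, 3, 5, 7, 11}.
v=3: a=3^3·(≡1), b=3^13·(≡1) mod 3; (1|3)=+1, (1|3)=+1; (−1)^{3·13·1}·(+1)^13·(+1)^3 = -1.
v=11: a=11^3·(≡4), b=11^6·(≡3) mod 11; (4|11)=+1, (3|11)=+1; (−1)^{3·6·5}·(+1)^6·(+1)^3 = +1.
v=5: a=5^0·(≡2), b=5^1·(≡2) mod 5; (2|5)=-1, (2|5)=-1; (−1)^{0·1·2}·(-1)^1·(-1)^0 = -1.
v=2: v_2(a)=-9, v_2(b)=-21; units ≡ 7, 1 (mod 8); ε·ε+αω+βω = 1·0+-9·0+-21·0 ≡ 0  ⇒  (a,b)_2 = +1.
v=7: a=7^1·(≡6), b=7^3·(≡1) mod 7; (6|7)=-1, (1|7)=+1; (−1)^{1·3·3}·(-1)^3·(+1)^1 = +1.
v=∞: 462 > 0 and 210 > 0  ⇒  (a,b)_∞ = +1.
Ram(462, 210) = {3, 5}; no ℚ_3-point on the conic.

[3, 5]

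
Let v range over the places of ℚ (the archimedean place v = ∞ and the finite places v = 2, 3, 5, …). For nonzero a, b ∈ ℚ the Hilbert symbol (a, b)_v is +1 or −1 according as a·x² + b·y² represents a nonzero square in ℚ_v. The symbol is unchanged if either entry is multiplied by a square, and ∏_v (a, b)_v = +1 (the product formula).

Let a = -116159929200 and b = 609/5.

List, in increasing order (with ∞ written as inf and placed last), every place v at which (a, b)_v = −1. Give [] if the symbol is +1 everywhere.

[3, 5]

(a, b) ≡ (-87, 3045) mod (ℚ^×)²; places V = {2, 3, 5, 7, 29, ∞}.
(a,b)_2: α=4, β=0; u≡1, v≡5 (mod 8); ε(u)ε(v)=0·0, αω(v)=4·1, βω(u)=0·0; sum ≡ 0  ⇒  +1.
(a,b)_7: α=2, u≡2; β=1, v≡2 (mod 7); (2|7)=+1, (2|7)=+1; sign (−1)^0·+1^1·+1^2 = +1.
(a,b)_3: α=5, u≡1; β=1, v≡1 (mod 3); (1|3)=+1, (1|3)=+1; sign (−1)^1·+1^1·+1^5 = -1.
(a,b)_5: α=2, u≡2; β=-1, v≡4 (mod 5); (2|5)=-1, (4|5)=+1; sign (−1)^0·-1^-1·+1^2 = -1.
(a,b)_29: α=3, u≡15; β=1, v≡10 (mod 29); (15|29)=-1, (10|29)=-1; sign (−1)^0·-1^1·-1^3 = +1.
(a,b)_∞: sgn(-87)=−, sgn(3045)=+, so +1.
Ram(-87, 3045) = {3, 5}; no ℚ_3-point on the conic.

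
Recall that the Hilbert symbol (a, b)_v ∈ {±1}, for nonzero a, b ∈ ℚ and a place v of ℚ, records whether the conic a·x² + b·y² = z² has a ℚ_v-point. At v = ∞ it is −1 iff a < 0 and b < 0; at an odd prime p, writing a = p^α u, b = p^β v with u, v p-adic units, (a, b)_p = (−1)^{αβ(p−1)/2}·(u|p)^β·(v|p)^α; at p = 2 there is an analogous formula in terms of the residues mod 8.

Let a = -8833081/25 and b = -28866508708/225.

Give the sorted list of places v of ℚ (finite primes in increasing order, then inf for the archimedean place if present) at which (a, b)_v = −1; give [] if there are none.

[2, 19, 23, 41, 43, inf]

(a, b) ≡ (-8833081, -19990657) mod (ℚ^×)²; places V = {2, 3, 5, 17, 19, 23, 29, 41, 43, ∞}.
(a,b)_29: α=1, u≡15; β=1, v≡14 (mod 29); (15|29)=-1, (14|29)=-1; sign (−1)^0·-1^1·-1^1 = +1.
(a,b)_17: α=1, u≡10; β=1, v≡12 (mod 17); (10|17)=-1, (12|17)=-1; sign (−1)^0·-1^1·-1^1 = +1.
(a,b)_∞: sgn(-8833081)=−, sgn(-19990657)=−, so -1.
(a,b)_41: α=1, u≡35; β=1, v≡8 (mod 41); (35|41)=-1, (8|41)=+1; sign (−1)^0·-1^1·+1^1 = -1.
(a,b)_5: α=-2, u≡4; β=-2, v≡3 (mod 5); (4|5)=+1, (3|5)=-1; sign (−1)^0·+1^-2·-1^-2 = +1.
(a,b)_43: α=0, u≡37; β=1, v≡21 (mod 43); (37|43)=-1, (21|43)=+1; sign (−1)^0·-1^1·+1^0 = -1.
(a,b)_2: α=0, β=2; u≡7, v≡7 (mod 8); ε(u)ε(v)=1·1, αω(v)=0·0, βω(u)=2·0; sum ≡ 1  ⇒  -1.
(a,b)_23: α=1, u≡15; β=1, v≡11 (mod 23); (15|23)=-1, (11|23)=-1; sign (−1)^1·-1^1·-1^1 = -1.
(a,b)_3: α=0, u≡2; β=-2, v≡2 (mod 3); (2|3)=-1, (2|3)=-1; sign (−1)^0·-1^-2·-1^0 = +1.
(a,b)_19: α=1, u≡2; β=2, v≡15 (mod 19); (2|19)=-1, (15|19)=-1; sign (−1)^0·-1^2·-1^1 = -1.
|Ram(-8833081, -19990657)| = 6, even; anisotropic at {2, 19, 23, 41, 43, ∞}.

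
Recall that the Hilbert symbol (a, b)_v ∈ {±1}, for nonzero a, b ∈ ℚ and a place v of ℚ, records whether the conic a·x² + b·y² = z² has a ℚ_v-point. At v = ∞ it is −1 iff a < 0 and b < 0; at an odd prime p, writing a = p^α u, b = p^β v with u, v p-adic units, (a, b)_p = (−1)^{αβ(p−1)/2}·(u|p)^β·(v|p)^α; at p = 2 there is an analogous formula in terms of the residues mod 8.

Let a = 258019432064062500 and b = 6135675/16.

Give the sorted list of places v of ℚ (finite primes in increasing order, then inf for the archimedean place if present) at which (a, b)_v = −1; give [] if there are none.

Mod squares: a ≡ 1209, b ≡ 245427. Check v ∈ {∞, 2, 3, 5, 7, 13, 29, 31}.
v=2: v_2(a)=2, v_2(b)=-4; units ≡ 1, 3 (mod 8); ε·ε+αω+βω = 0·1+2·1+-4·0 ≡ 0  ⇒  (a,b)_2 = +1.
v=13: a=13^3·(≡6), b=13^1·(≡12) mod 13; (6|13)=-1, (12|13)=+1; (−1)^{3·1·6}·(-1)^1·(+1)^3 = -1.
v=31: a=31^3·(≡5), b=31^1·(≡11) mod 31; (5|31)=+1, (11|31)=-1; (−1)^{3·1·15}·(+1)^1·(-1)^3 = +1.
v=3: a=3^1·(≡1), b=3^1·(≡2) mod 3; (1|3)=+1, (2|3)=-1; (−1)^{1·1·1}·(+1)^1·(-1)^1 = +1.
v=29: a=29^2·(≡25), b=29^1·(≡23) mod 29; (25|29)=+1, (23|29)=+1; (−1)^{2·1·14}·(+1)^1·(+1)^2 = +1.
v=5: a=5^8·(≡4), b=5^2·(≡2) mod 5; (4|5)=+1, (2|5)=-1; (−1)^{8·2·2}·(+1)^2·(-1)^8 = +1.
v=∞: 1209 > 0 and 245427 > 0  ⇒  (a,b)_∞ = +1.
v=7: a=7^0·(≡6), b=7^1·(≡3) mod 7; (6|7)=-1, (3|7)=-1; (−1)^{0·1·3}·(-1)^1·(-1)^0 = -1.
Ram(1209, 245427) = {7, 13}; no ℚ_7-point on the conic.

[7, 13]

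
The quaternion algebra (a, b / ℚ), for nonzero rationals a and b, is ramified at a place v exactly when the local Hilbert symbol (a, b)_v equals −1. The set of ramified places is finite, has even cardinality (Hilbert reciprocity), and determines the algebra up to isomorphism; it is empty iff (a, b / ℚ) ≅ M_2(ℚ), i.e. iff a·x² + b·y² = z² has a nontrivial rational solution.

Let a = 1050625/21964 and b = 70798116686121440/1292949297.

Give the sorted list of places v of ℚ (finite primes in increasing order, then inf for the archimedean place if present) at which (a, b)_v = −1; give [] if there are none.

[11, 19]

Mod squares: a ≡ 19, b ≡ 1870. Check v ∈ {∞, 2, 3, 5, 7, 11, 17, 19, 41}.
v=∞: 19 > 0 and 1870 > 0  ⇒  (a,b)_∞ = +1.
v=41: a=41^2·(≡6), b=41^4·(≡31) mod 41; (6|41)=-1, (31|41)=+1; (−1)^{2·4·20}·(-1)^4·(+1)^2 = +1.
v=7: a=7^0·(≡6), b=7^6·(≡2) mod 7; (6|7)=-1, (2|7)=+1; (−1)^{0·6·3}·(-1)^6·(+1)^0 = +1.
v=3: a=3^0·(≡1), b=3^-6·(≡1) mod 3; (1|3)=+1, (1|3)=+1; (−1)^{0·-6·1}·(+1)^-6·(+1)^0 = +1.
v=5: a=5^4·(≡4), b=5^1·(≡4) mod 5; (4|5)=+1, (4|5)=+1; (−1)^{4·1·2}·(+1)^1·(+1)^4 = +1.
v=2: v_2(a)=-2, v_2(b)=5; units ≡ 3, 7 (mod 8); ε·ε+αω+βω = 1·1+-2·0+5·1 ≡ 0  ⇒  (a,b)_2 = +1.
v=11: a=11^0·(≡6), b=11^3·(≡4) mod 11; (6|11)=-1, (4|11)=+1; (−1)^{0·3·5}·(-1)^3·(+1)^0 = -1.
v=17: a=17^-2·(≡1), b=17^-3·(≡4) mod 17; (1|17)=+1, (4|17)=+1; (−1)^{-2·-3·8}·(+1)^-3·(+1)^-2 = +1.
v=19: a=19^-1·(≡6), b=19^-2·(≡2) mod 19; (6|19)=+1, (2|19)=-1; (−1)^{-1·-2·9}·(+1)^-2·(-1)^-1 = -1.
(19, 1870 / ℚ) ramifies at {11, 19}: a division algebra.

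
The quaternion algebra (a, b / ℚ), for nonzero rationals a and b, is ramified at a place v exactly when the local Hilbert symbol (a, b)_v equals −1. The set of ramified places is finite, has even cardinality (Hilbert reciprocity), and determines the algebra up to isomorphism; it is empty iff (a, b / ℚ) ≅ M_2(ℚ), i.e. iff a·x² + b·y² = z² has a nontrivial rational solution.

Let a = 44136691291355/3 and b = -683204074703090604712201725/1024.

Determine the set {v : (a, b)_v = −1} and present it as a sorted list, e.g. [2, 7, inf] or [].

[13, 31]

(a, b) ≡ (2821065, -1581) mod (ℚ^×)²; places V = {2, 3, 5, 11, 13, 17, 23, 31, 37, ∞}.
(a,b)_3: α=-1, u≡2; β=5, v≡1 (mod 3); (2|3)=-1, (1|3)=+1; sign (−1)^1·-1^5·+1^-1 = +1.
(a,b)_17: α=3, u≡9; β=3, v≡1 (mod 17); (9|17)=+1, (1|17)=+1; sign (−1)^0·+1^3·+1^3 = +1.
(a,b)_31: α=2, u≡26; β=5, v≡27 (mod 31); (26|31)=-1, (27|31)=-1; sign (−1)^0·-1^5·-1^2 = -1.
(a,b)_37: α=1, u≡26; β=2, v≡9 (mod 37); (26|37)=+1, (9|37)=+1; sign (−1)^0·+1^2·+1^1 = +1.
(a,b)_13: α=3, u≡10; β=6, v≡6 (mod 13); (10|13)=+1, (6|13)=-1; sign (−1)^0·+1^6·-1^3 = -1.
(a,b)_5: α=1, u≡2; β=2, v≡4 (mod 5); (2|5)=-1, (4|5)=+1; sign (−1)^0·-1^2·+1^1 = +1.
(a,b)_∞: sgn(2821065)=+, sgn(-1581)=−, so +1.
(a,b)_2: α=0, β=-10; u≡1, v≡3 (mod 8); ε(u)ε(v)=0·1, αω(v)=0·1, βω(u)=-10·0; sum ≡ 0  ⇒  +1.
(a,b)_23: α=1, u≡19; β=0, v≡4 (mod 23); (19|23)=-1, (4|23)=+1; sign (−1)^0·-1^0·+1^1 = +1.
(a,b)_11: α=0, u≡1; β=2, v≡1 (mod 11); (1|11)=+1, (1|11)=+1; sign (−1)^0·+1^2·+1^0 = +1.
(2821065, -1581 / ℚ) ramifies at {13, 31}: a division algebra.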